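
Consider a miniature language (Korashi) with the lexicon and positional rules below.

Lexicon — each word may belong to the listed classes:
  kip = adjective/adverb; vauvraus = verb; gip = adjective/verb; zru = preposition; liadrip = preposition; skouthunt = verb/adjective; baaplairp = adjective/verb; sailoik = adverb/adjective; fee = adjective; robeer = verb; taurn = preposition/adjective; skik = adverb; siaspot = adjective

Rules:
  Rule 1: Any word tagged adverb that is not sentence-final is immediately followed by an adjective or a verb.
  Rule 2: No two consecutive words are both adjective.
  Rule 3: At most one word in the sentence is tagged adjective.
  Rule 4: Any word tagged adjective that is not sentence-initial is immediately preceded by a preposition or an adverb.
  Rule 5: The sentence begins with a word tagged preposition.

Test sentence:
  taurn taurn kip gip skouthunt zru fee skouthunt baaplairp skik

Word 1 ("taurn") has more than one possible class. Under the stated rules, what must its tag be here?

preposition

Candidates per position — 1:taurn {preposition,adjective}; 2:taurn {preposition,adjective}; 3:kip {adjective,adverb}; 4:gip {adjective,verb}; 5:skouthunt {verb,adjective}; 6:zru {preposition}; 7:fee {adjective}; 8:skouthunt {verb,adjective}; 9:baaplairp {adjective,verb}; 10:skik {adverb}.
At position 1, choosing adjective makes rule 3 impossible to satisfy; hence preposition.
At position 2, choosing adjective makes rule 3 impossible to satisfy; hence preposition.
At position 3, choosing adjective makes rule 3 impossible to satisfy; hence adverb.
At position 4, choosing adjective makes rule 3 impossible to satisfy; hence verb.
At position 5, choosing adjective makes rule 3 impossible to satisfy; hence verb.
At position 8, choosing adjective makes rule 2 impossible to satisfy; hence verb.
At position 9, choosing adjective makes rule 3 impossible to satisfy; hence verb.
The only consistent sequence is: preposition preposition adverb verb verb preposition adjective verb verb adverb.
Check: rule 1 ✓; rule 2 ✓; rule 3 ✓; rule 4 ✓; rule 5 ✓.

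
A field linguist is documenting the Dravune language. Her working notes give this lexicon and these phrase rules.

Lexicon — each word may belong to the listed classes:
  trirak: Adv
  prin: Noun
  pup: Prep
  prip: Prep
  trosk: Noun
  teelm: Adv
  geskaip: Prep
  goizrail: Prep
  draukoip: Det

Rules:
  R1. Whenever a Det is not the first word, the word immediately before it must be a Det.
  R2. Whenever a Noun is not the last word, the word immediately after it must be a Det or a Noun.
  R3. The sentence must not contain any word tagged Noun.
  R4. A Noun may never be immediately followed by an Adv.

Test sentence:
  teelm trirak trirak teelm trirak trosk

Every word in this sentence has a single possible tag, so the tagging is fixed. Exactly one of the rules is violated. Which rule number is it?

3

Fixed tagging: Adv Adv Adv Adv Adv Noun.
Applying the rules: R1 holds, R2 holds, R3 violated, R4 holds.
Only rule 3 fails.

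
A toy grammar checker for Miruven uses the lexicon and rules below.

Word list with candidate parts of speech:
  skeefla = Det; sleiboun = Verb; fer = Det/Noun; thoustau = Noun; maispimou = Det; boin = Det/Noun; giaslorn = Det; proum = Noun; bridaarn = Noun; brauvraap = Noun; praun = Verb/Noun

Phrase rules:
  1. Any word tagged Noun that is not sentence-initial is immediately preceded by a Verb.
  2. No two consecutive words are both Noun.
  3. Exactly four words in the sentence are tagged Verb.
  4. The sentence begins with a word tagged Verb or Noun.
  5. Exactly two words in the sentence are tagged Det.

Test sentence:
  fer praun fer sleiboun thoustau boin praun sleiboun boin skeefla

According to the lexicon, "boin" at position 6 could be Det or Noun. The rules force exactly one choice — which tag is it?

Candidates per position — 1:fer {Det,Noun}; 2:praun {Verb,Noun}; 3:fer {Det,Noun}; 4:sleiboun {Verb}; 5:thoustau {Noun}; 6:boin {Det,Noun}; 7:praun {Verb,Noun}; 8:sleiboun {Verb}; 9:boin {Det,Noun}; 10:skeefla {Det}.
If word 1 were Det, no tagging could satisfy rule 4; so word 1 is Noun.
If word 2 were Noun, no tagging could satisfy rule 1; so word 2 is Verb.
If word 6 were Noun, no tagging could satisfy rule 1; so word 6 is Det.
If word 7 were Noun, no tagging could satisfy rule 1; so word 7 is Verb.
If word 9 were Det, no tagging could satisfy rule 5; so word 9 is Noun.
If word 3 were Det, no tagging could satisfy rule 5; so word 3 is Noun.
So the tagging must be: Noun Verb Noun Verb Noun Det Verb Verb Noun Det.
Rule-by-rule: rule 1 satisfied; rule 2 satisfied; rule 3 satisfied; rule 4 satisfied; rule 5 satisfied.

Det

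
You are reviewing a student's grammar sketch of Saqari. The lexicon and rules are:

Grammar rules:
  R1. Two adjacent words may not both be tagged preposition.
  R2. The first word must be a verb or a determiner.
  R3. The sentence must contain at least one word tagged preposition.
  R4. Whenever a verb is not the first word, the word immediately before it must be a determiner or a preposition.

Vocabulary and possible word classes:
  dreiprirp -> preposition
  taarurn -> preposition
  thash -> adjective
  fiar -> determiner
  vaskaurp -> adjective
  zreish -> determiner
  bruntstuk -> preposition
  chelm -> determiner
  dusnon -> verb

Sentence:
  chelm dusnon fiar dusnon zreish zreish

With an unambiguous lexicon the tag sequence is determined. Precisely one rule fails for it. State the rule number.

Fixed tagging: determiner verb determiner verb determiner determiner.
Checking each rule: R1 pass, R2 pass, R3 fail, R4 pass.
Only rule 3 fails.

3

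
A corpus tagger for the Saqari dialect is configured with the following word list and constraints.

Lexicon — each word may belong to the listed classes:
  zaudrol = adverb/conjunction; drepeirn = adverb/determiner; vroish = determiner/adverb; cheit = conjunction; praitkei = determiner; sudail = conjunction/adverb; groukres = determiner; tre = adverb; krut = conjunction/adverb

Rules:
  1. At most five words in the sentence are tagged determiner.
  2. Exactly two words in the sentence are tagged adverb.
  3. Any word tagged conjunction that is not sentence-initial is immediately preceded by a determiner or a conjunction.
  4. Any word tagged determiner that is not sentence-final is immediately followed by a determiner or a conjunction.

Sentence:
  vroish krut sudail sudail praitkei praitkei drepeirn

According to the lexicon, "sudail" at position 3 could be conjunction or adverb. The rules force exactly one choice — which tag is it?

adverb

Candidates per position — 1:vroish {determiner,adverb}; 2:krut {conjunction,adverb}; 3:sudail {conjunction,adverb}; 4:sudail {conjunction,adverb}; 5:praitkei {determiner}; 6:praitkei {determiner}; 7:drepeirn {adverb,determiner}.
Word 7 cannot be adverb — rule 4 would then fail for every completion. It is determiner.
Position 3: the remaining choice is settled jointly with positions 1, 2, 4 — only adverb at position 3 is part of a tagging that satisfies every rule.
The unique satisfying tagging is: determiner conjunction adverb adverb determiner determiner determiner.
Check: rule 1 satisfied; rule 2 satisfied; rule 3 satisfied; rule 4 satisfied.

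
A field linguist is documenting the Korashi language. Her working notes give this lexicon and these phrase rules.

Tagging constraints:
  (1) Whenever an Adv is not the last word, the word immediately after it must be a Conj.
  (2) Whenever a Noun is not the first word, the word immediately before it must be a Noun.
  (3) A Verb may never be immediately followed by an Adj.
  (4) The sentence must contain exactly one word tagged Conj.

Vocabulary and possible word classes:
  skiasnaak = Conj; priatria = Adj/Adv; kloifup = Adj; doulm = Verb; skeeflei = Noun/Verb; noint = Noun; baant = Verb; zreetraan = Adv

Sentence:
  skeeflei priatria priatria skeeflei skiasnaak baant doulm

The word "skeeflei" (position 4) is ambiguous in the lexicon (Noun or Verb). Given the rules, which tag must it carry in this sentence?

Verb

Candidates per position — 1:skeeflei {Noun,Verb}; 2:priatria {Adj,Adv}; 3:priatria {Adj,Adv}; 4:skeeflei {Noun,Verb}; 5:skiasnaak {Conj}; 6:baant {Verb}; 7:doulm {Verb}.
If word 2 were Adv, no tagging could satisfy rule 1; so word 2 is Adj.
If word 3 were Adv, no tagging could satisfy rule 1; so word 3 is Adj.
If word 4 were Noun, no tagging could satisfy rule 2; so word 4 is Verb.
If word 1 were Verb, no tagging could satisfy rule 3; so word 1 is Noun.
The only consistent sequence is: Noun Adj Adj Verb Conj Verb Verb.
Verifying each rule — rule 1 satisfied; rule 2 satisfied; rule 3 satisfied; rule 4 satisfied.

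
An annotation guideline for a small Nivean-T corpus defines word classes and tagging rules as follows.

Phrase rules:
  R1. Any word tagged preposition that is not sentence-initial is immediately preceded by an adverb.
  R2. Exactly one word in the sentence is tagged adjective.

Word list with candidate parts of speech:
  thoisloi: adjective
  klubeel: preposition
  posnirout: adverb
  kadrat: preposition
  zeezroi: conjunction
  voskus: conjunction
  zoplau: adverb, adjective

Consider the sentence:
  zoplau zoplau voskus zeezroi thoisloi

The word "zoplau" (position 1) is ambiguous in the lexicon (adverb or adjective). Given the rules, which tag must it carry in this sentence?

Candidates per position — 1:zoplau {adverb,adjective}; 2:zoplau {adverb,adjective}; 3:voskus {conjunction}; 4:zeezroi {conjunction}; 5:thoisloi {adjective}.
Position 1: tagging it adjective would leave rule 2 unsatisfiable, so it must be adverb.
Position 2: tagging it adjective would leave rule 2 unsatisfiable, so it must be adverb.
The only consistent sequence is: adverb adverb conjunction conjunction adjective.
Verifying each rule — rule 1 ✓; rule 2 ✓.

adverb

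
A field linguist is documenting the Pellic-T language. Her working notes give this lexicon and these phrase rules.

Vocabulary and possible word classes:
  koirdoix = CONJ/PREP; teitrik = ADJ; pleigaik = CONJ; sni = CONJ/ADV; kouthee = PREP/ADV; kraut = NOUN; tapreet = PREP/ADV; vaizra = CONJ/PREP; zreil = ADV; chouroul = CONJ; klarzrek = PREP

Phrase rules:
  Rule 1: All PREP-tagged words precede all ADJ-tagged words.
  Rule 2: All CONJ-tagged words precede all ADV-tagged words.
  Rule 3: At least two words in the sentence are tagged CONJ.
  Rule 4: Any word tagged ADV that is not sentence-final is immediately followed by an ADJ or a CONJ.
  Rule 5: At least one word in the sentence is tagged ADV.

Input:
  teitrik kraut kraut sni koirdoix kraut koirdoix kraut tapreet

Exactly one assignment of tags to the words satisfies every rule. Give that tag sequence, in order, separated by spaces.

Candidates per position — 1:teitrik {ADJ}; 2:kraut {NOUN}; 3:kraut {NOUN}; 4:sni {CONJ,ADV}; 5:koirdoix {CONJ,PREP}; 6:kraut {NOUN}; 7:koirdoix {CONJ,PREP}; 8:kraut {NOUN}; 9:tapreet {PREP,ADV}.
At position 5, choosing PREP makes rule 1 impossible to satisfy; hence CONJ.
At position 7, choosing PREP makes rule 1 impossible to satisfy; hence CONJ.
At position 9, choosing PREP makes rule 1 impossible to satisfy; hence ADV.
At position 4, choosing ADV makes rule 2 impossible to satisfy; hence CONJ.
That leaves exactly one tagging: ADJ NOUN NOUN CONJ CONJ NOUN CONJ NOUN ADV.
Verifying each rule — rule 1 satisfied; rule 2 satisfied; rule 3 satisfied; rule 4 satisfied; rule 5 satisfied.

ADJ NOUN NOUN CONJ CONJ NOUN CONJ NOUN ADV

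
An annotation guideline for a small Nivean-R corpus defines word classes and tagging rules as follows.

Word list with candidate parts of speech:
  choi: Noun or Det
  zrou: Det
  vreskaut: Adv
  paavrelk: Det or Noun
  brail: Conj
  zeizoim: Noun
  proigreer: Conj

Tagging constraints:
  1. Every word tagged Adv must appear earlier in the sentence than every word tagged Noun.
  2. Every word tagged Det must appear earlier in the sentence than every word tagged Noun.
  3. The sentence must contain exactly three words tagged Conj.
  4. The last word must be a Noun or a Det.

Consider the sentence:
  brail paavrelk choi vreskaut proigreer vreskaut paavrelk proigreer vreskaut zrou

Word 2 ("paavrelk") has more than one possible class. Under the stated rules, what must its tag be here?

Det

Candidates per position — 1:brail {Conj}; 2:paavrelk {Det,Noun}; 3:choi {Noun,Det}; 4:vreskaut {Adv}; 5:proigreer {Conj}; 6:vreskaut {Adv}; 7:paavrelk {Det,Noun}; 8:proigreer {Conj}; 9:vreskaut {Adv}; 10:zrou {Det}.
At position 2, choosing Noun makes rule 1 impossible to satisfy; hence Det.
At position 3, choosing Noun makes rule 1 impossible to satisfy; hence Det.
At position 7, choosing Noun makes rule 1 impossible to satisfy; hence Det.
That leaves exactly one tagging: Conj Det Det Adv Conj Adv Det Conj Adv Det.
Check: rule 1 holds; rule 2 holds; rule 3 holds; rule 4 holds.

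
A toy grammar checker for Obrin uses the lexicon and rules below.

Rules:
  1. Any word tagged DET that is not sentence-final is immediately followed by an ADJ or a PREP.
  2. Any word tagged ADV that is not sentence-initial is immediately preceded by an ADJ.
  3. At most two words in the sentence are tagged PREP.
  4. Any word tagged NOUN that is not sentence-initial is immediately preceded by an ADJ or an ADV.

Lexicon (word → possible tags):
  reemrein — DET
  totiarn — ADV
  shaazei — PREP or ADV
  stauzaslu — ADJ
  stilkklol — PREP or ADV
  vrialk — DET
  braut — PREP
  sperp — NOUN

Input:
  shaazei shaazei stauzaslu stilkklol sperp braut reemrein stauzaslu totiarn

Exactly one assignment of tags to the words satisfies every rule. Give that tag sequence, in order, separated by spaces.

Candidates per position — 1:shaazei {PREP,ADV}; 2:shaazei {PREP,ADV}; 3:stauzaslu {ADJ}; 4:stilkklol {PREP,ADV}; 5:sperp {NOUN}; 6:braut {PREP}; 7:reemrein {DET}; 8:stauzaslu {ADJ}; 9:totiarn {ADV}.
Position 2: ADV is ruled out by rule 2; that leaves PREP.
Position 4: PREP is ruled out by rule 3; that leaves ADV.
Position 1: PREP is ruled out by rule 3; that leaves ADV.
So the tagging must be: ADV PREP ADJ ADV NOUN PREP DET ADJ ADV.
Checking: rule 1 ✓; rule 2 ✓; rule 3 ✓; rule 4 ✓.

ADV PREP ADJ ADV NOUN PREP DET ADJ ADV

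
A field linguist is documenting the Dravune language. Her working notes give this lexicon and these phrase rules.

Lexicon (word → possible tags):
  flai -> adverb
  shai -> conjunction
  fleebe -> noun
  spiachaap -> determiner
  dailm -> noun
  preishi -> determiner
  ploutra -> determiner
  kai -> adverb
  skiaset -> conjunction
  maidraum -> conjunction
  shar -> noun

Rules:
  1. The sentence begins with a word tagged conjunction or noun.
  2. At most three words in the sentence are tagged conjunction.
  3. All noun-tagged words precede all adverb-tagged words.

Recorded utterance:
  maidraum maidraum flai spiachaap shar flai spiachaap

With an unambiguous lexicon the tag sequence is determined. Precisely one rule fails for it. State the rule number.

Fixed tagging: conjunction conjunction adverb determiner noun adverb determiner.
Applying the rules: R1 holds, R2 holds, R3 violated.
Only rule 3 fails.

3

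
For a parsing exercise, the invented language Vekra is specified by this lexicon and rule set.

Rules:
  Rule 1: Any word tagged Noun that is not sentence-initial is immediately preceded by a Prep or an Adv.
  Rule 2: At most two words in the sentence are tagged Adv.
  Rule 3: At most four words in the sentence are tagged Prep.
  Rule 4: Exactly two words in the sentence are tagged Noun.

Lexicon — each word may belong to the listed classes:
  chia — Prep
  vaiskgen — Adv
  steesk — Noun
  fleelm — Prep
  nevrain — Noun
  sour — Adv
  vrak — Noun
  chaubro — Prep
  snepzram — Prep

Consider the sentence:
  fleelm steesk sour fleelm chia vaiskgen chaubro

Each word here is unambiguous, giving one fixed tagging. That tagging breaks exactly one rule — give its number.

Fixed tagging: Prep Noun Adv Prep Prep Adv Prep.
Applying the rules: R1 ✓, R2 ✓, R3 ✓, R4 ✗.
Only rule 4 fails.

4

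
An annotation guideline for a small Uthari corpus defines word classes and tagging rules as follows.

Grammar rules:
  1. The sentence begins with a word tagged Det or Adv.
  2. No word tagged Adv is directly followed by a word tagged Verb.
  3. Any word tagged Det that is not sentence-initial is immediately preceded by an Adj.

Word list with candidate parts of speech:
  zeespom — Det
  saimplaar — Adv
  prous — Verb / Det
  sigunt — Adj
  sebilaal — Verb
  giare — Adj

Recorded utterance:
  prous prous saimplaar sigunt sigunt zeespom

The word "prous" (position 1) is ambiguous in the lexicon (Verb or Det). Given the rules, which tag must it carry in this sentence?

Det

Candidates per position — 1:prous {Verb,Det}; 2:prous {Verb,Det}; 3:saimplaar {Adv}; 4:sigunt {Adj}; 5:sigunt {Adj}; 6:zeespom {Det}.
Position 1: tagging it Verb would leave rule 1 unsatisfiable, so it must be Det.
Position 2: tagging it Det would leave rule 3 unsatisfiable, so it must be Verb.
The unique satisfying tagging is: Det Verb Adv Adj Adj Det.
Checking: rule 1 satisfied; rule 2 satisfied; rule 3 satisfied.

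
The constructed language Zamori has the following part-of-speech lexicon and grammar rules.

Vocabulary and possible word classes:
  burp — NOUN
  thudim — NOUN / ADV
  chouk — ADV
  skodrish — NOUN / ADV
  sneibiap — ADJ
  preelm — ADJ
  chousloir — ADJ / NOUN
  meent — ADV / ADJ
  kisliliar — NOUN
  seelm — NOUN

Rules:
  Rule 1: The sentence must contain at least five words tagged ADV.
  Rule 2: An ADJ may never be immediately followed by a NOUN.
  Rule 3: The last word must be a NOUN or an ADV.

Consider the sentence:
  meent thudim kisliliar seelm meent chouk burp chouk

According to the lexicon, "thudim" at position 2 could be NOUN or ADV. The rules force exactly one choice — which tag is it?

Candidates per position — 1:meent {ADV,ADJ}; 2:thudim {NOUN,ADV}; 3:kisliliar {NOUN}; 4:seelm {NOUN}; 5:meent {ADV,ADJ}; 6:chouk {ADV}; 7:burp {NOUN}; 8:chouk {ADV}.
Position 1: ADJ is ruled out by rule 1; that leaves ADV.
Position 2: NOUN is ruled out by rule 1; that leaves ADV.
Position 5: ADJ is ruled out by rule 1; that leaves ADV.
That leaves exactly one tagging: ADV ADV NOUN NOUN ADV ADV NOUN ADV.
Checking: rule 1 holds; rule 2 holds; rule 3 holds.

ADV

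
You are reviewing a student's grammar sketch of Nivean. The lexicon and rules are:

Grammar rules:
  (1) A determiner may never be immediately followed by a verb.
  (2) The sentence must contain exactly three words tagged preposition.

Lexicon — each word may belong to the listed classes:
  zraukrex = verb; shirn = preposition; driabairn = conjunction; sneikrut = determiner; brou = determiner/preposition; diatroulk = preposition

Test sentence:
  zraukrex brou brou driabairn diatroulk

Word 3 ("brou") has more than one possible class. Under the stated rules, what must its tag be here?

preposition

Candidates per position — 1:zraukrex {verb}; 2:brou {determiner,preposition}; 3:brou {determiner,preposition}; 4:driabairn {conjunction}; 5:diatroulk {preposition}.
Position 2: tagging it determiner would leave rule 2 unsatisfiable, so it must be preposition.
Position 3: tagging it determiner would leave rule 2 unsatisfiable, so it must be preposition.
The unique satisfying tagging is: verb preposition preposition conjunction preposition.
Rule-by-rule: rule 1 satisfied; rule 2 satisfied.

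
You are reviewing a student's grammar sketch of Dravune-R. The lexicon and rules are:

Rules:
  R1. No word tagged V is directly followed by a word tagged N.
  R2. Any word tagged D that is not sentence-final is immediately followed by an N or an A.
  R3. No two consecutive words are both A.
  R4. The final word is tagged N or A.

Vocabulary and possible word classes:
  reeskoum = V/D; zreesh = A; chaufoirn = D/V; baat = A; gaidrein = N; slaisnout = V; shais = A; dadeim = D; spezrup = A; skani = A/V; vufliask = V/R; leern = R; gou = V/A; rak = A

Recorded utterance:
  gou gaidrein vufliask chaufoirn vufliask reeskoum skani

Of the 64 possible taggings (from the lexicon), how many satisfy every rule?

Candidates per position — 1:gou {V,A}; 2:gaidrein {N}; 3:vufliask {V,R}; 4:chaufoirn {D,V}; 5:vufliask {V,R}; 6:reeskoum {V,D}; 7:skani {A,V}.
There are 64 candidate sequences in total.
Checking each against the rules leaves 8 sequences.
Count = 8.

8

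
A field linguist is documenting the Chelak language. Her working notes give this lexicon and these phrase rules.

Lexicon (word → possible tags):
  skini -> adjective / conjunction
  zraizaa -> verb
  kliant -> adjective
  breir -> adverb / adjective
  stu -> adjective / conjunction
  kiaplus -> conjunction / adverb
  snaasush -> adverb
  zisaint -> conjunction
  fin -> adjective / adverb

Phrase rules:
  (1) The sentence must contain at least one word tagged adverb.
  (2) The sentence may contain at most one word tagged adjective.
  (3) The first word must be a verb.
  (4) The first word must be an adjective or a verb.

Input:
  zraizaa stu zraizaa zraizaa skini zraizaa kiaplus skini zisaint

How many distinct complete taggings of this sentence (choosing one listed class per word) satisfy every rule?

Candidates per position — 1:zraizaa {verb}; 2:stu {adjective,conjunction}; 3:zraizaa {verb}; 4:zraizaa {verb}; 5:skini {adjective,conjunction}; 6:zraizaa {verb}; 7:kiaplus {conjunction,adverb}; 8:skini {adjective,conjunction}; 9:zisaint {conjunction}.
There are 16 candidate sequences in total.
The sequences that satisfy every rule: verb adjective verb verb conjunction verb adverb conjunction conjunction; verb conjunction verb verb adjective verb adverb conjunction conjunction; verb conjunction verb verb conjunction verb adverb adjective conjunction; verb conjunction verb verb conjunction verb adverb conjunction conjunction.
Count = 4.

4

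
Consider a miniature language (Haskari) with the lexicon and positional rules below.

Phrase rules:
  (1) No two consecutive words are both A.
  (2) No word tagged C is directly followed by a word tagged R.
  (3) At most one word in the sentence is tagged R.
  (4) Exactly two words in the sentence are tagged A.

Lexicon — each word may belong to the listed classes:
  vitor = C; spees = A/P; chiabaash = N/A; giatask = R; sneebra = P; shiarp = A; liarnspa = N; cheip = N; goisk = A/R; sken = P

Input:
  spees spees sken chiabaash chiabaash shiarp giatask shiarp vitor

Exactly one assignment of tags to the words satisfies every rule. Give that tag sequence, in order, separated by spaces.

P P P N N A R A C

Candidates per position — 1:spees {A,P}; 2:spees {A,P}; 3:sken {P}; 4:chiabaash {N,A}; 5:chiabaash {N,A}; 6:shiarp {A}; 7:giatask {R}; 8:shiarp {A}; 9:vitor {C}.
If word 1 were A, no tagging could satisfy rule 4; so word 1 is P.
If word 2 were A, no tagging could satisfy rule 4; so word 2 is P.
If word 4 were A, no tagging could satisfy rule 4; so word 4 is N.
If word 5 were A, no tagging could satisfy rule 1; so word 5 is N.
That leaves exactly one tagging: P P P N N A R A C.
Rule-by-rule: rule 1 satisfied; rule 2 satisfied; rule 3 satisfied; rule 4 satisfied.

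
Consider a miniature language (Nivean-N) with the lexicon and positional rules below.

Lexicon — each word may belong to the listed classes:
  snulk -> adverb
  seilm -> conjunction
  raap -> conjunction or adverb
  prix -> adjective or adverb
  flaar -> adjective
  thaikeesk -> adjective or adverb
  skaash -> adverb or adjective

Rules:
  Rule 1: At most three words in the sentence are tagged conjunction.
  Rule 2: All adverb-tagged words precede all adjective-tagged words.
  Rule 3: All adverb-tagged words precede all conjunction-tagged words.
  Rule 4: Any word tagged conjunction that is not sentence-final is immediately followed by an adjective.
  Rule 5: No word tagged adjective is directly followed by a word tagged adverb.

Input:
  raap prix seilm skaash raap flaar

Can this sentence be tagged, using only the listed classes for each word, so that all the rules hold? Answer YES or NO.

YES

Candidates per position — 1:raap {conjunction,adverb}; 2:prix {adjective,adverb}; 3:seilm {conjunction}; 4:skaash {adverb,adjective}; 5:raap {conjunction,adverb}; 6:flaar {adjective}.
One satisfying assignment: adverb adjective conjunction adjective conjunction adjective.
Check: rule 1 ok; rule 2 ok; rule 3 ok; rule 4 ok; rule 5 ok.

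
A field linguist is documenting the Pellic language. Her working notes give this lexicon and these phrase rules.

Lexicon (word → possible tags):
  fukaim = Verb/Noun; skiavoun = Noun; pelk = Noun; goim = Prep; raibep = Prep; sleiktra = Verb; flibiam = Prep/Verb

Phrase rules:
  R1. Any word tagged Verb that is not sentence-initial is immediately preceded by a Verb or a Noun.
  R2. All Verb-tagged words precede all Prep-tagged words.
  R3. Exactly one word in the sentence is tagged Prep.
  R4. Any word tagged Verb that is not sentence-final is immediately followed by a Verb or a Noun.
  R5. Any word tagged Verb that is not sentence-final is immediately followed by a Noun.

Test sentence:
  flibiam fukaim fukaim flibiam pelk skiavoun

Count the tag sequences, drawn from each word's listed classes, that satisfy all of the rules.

Candidates per position — 1:flibiam {Prep,Verb}; 2:fukaim {Verb,Noun}; 3:fukaim {Verb,Noun}; 4:flibiam {Prep,Verb}; 5:pelk {Noun}; 6:skiavoun {Noun}.
There are 16 candidate sequences in total.
The sequences that satisfy every rule: Verb Noun Noun Prep Noun Noun.
Count = 1.

1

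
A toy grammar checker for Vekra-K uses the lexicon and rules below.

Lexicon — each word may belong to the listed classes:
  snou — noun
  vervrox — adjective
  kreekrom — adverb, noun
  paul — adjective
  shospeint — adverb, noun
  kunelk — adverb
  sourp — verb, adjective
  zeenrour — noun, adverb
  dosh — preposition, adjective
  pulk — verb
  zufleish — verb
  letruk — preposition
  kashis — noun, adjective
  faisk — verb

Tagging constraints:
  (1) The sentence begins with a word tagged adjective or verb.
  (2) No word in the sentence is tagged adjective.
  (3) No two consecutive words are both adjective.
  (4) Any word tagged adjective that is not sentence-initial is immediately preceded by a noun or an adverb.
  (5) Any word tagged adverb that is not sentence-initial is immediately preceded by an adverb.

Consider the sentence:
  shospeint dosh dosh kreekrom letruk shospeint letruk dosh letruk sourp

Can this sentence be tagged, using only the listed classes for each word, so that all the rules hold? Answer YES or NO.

NO

Candidates per position — 1:shospeint {adverb,noun}; 2:dosh {preposition,adjective}; 3:dosh {preposition,adjective}; 4:kreekrom {adverb,noun}; 5:letruk {preposition}; 6:shospeint {adverb,noun}; 7:letruk {preposition}; 8:dosh {preposition,adjective}; 9:letruk {preposition}; 10:sourp {verb,adjective}.
Rule 1 cannot be satisfied by any choice of tags from the lexicon.
So there is no consistent tagging.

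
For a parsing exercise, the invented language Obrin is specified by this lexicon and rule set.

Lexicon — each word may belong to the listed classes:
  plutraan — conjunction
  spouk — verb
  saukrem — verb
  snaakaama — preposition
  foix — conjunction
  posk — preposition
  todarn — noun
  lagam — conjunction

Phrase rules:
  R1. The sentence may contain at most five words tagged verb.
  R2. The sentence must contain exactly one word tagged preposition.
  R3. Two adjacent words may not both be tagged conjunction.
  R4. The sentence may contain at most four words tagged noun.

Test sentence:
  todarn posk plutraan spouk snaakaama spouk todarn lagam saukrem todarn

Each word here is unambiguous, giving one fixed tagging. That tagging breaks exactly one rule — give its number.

Fixed tagging: noun preposition conjunction verb preposition verb noun conjunction verb noun.
Rule check: R1 ✓, R2 ✗, R3 ✓, R4 ✓.
Only rule 2 fails.

2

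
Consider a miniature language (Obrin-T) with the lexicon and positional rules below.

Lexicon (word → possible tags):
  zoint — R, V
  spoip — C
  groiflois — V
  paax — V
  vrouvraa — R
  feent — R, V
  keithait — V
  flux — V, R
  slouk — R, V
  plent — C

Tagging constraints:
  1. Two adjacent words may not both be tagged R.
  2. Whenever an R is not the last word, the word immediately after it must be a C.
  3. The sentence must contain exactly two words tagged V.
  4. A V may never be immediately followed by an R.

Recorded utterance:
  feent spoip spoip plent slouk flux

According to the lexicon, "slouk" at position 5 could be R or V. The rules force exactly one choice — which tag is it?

Candidates per position — 1:feent {R,V}; 2:spoip {C}; 3:spoip {C}; 4:plent {C}; 5:slouk {R,V}; 6:flux {V,R}.
Position 5: tagging it R would leave rule 2 unsatisfiable, so it must be V.
Position 6: tagging it R would leave rule 4 unsatisfiable, so it must be V.
Position 1: tagging it V would leave rule 3 unsatisfiable, so it must be R.
The unique satisfying tagging is: R C C C V V.
Verifying each rule — rule 1 satisfied; rule 2 satisfied; rule 3 satisfied; rule 4 satisfied.

V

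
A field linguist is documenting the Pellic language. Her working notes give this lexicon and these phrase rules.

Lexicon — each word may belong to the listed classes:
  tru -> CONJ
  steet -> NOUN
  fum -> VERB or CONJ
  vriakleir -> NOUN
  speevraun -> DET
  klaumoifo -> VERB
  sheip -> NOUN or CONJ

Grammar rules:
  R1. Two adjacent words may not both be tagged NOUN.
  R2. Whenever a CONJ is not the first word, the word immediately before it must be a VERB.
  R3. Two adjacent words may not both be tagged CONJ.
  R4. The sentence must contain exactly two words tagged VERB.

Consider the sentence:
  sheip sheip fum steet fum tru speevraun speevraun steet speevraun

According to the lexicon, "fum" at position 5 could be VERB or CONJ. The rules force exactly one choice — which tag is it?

VERB

Candidates per position — 1:sheip {NOUN,CONJ}; 2:sheip {NOUN,CONJ}; 3:fum {VERB,CONJ}; 4:steet {NOUN}; 5:fum {VERB,CONJ}; 6:tru {CONJ}; 7:speevraun {DET}; 8:speevraun {DET}; 9:steet {NOUN}; 10:speevraun {DET}.
Position 2: CONJ is ruled out by rule 2; that leaves NOUN.
Position 3: CONJ is ruled out by rule 2; that leaves VERB.
Position 5: CONJ is ruled out by rule 2; that leaves VERB.
Position 1: NOUN is ruled out by rule 1; that leaves CONJ.
That leaves exactly one tagging: CONJ NOUN VERB NOUN VERB CONJ DET DET NOUN DET.
Verifying each rule — rule 1 ok; rule 2 ok; rule 3 ok; rule 4 ok.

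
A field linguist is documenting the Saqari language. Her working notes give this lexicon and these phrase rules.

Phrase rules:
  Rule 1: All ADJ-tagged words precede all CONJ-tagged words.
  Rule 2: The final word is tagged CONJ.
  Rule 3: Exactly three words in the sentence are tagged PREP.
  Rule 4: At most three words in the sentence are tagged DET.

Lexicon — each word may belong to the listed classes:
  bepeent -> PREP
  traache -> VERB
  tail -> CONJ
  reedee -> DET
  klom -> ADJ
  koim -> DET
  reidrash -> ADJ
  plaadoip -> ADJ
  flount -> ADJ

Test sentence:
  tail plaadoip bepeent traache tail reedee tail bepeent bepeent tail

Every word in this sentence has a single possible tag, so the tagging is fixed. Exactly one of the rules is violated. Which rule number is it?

Fixed tagging: CONJ ADJ PREP VERB CONJ DET CONJ PREP PREP CONJ.
Rule check: R1 ✗, R2 ✓, R3 ✓, R4 ✓.
Only rule 1 fails.

1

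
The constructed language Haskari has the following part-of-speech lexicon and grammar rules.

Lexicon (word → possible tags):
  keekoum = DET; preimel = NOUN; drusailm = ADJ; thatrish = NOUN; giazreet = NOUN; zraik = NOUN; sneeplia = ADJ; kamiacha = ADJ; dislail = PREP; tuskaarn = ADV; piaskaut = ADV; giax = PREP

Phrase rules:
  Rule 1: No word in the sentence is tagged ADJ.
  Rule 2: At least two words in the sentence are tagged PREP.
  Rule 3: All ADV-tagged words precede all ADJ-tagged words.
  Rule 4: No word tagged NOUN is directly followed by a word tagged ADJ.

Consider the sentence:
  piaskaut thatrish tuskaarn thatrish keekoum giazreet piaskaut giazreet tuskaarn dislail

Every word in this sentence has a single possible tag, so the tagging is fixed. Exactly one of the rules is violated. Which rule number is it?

Fixed tagging: ADV NOUN ADV NOUN DET NOUN ADV NOUN ADV PREP.
Checking each rule: R1 holds, R2 violated, R3 holds, R4 holds.
Only rule 2 fails.

2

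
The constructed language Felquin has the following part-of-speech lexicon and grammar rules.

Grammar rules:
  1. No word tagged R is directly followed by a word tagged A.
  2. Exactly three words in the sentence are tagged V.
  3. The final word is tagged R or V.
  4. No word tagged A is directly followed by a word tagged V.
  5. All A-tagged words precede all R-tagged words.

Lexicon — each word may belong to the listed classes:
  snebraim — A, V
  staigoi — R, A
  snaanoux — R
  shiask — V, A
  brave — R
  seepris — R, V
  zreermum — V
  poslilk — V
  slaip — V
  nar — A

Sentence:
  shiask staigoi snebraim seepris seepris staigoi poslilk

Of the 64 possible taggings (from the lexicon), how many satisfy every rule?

4

Candidates per position — 1:shiask {V,A}; 2:staigoi {R,A}; 3:snebraim {A,V}; 4:seepris {R,V}; 5:seepris {R,V}; 6:staigoi {R,A}; 7:poslilk {V}.
There are 64 candidate sequences in total.
The sequences that satisfy every rule: V R V R R R V; V A A R V R V; A R V R V R V; A R V V R R V.
Count = 4.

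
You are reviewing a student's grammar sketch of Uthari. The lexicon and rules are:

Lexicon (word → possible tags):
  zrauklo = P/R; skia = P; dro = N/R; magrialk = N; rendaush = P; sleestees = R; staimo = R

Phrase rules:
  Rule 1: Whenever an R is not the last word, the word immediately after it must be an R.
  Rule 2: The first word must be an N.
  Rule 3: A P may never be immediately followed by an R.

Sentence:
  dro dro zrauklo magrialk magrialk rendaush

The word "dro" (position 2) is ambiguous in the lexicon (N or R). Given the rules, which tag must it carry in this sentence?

Candidates per position — 1:dro {N,R}; 2:dro {N,R}; 3:zrauklo {P,R}; 4:magrialk {N}; 5:magrialk {N}; 6:rendaush {P}.
Word 1 cannot be R — rule 1 would then fail for every completion. It is N.
Word 2 cannot be R — rule 1 would then fail for every completion. It is N.
Word 3 cannot be R — rule 1 would then fail for every completion. It is P.
That leaves exactly one tagging: N N P N N P.
Checking: rule 1 ✓; rule 2 ✓; rule 3 ✓.

N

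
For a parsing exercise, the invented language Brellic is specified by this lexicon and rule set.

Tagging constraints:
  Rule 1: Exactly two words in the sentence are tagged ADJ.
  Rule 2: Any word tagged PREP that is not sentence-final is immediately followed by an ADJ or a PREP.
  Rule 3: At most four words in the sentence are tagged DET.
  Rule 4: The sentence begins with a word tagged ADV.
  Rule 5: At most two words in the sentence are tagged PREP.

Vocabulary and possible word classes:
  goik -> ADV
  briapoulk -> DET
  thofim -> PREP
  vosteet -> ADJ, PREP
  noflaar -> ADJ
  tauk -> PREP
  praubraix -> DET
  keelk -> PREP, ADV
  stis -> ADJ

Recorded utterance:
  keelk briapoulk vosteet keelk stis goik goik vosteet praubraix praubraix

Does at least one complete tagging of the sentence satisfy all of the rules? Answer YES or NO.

YES

Candidates per position — 1:keelk {PREP,ADV}; 2:briapoulk {DET}; 3:vosteet {ADJ,PREP}; 4:keelk {PREP,ADV}; 5:stis {ADJ}; 6:goik {ADV}; 7:goik {ADV}; 8:vosteet {ADJ,PREP}; 9:praubraix {DET}; 10:praubraix {DET}.
One satisfying assignment: ADV DET PREP PREP ADJ ADV ADV ADJ DET DET.
Rule-by-rule: rule 1 holds; rule 2 holds; rule 3 holds; rule 4 holds; rule 5 holds.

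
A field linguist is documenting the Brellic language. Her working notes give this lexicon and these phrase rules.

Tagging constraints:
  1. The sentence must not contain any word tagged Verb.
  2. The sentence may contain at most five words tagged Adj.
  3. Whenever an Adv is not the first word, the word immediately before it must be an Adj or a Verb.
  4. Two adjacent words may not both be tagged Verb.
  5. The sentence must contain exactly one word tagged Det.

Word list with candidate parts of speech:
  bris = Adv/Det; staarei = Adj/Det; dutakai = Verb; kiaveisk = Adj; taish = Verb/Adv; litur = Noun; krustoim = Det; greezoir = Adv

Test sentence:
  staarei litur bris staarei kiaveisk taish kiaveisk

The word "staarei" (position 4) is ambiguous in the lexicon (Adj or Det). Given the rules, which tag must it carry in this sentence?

Candidates per position — 1:staarei {Adj,Det}; 2:litur {Noun}; 3:bris {Adv,Det}; 4:staarei {Adj,Det}; 5:kiaveisk {Adj}; 6:taish {Verb,Adv}; 7:kiaveisk {Adj}.
At position 3, choosing Adv makes rule 3 impossible to satisfy; hence Det.
At position 4, choosing Det makes rule 5 impossible to satisfy; hence Adj.
At position 6, choosing Verb makes rule 1 impossible to satisfy; hence Adv.
At position 1, choosing Det makes rule 5 impossible to satisfy; hence Adj.
That leaves exactly one tagging: Adj Noun Det Adj Adj Adv Adj.
Check: rule 1 holds; rule 2 holds; rule 3 holds; rule 4 holds; rule 5 holds.

Adj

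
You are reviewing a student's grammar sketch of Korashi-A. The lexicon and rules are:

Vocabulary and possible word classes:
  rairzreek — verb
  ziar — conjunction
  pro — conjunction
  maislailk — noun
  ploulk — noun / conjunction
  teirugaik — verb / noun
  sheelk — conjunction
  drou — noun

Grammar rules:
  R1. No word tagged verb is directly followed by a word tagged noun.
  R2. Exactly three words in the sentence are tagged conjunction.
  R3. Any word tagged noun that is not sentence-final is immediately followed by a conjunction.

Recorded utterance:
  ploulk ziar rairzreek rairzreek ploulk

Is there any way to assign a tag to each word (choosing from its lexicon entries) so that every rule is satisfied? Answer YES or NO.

YES

Candidates per position — 1:ploulk {noun,conjunction}; 2:ziar {conjunction}; 3:rairzreek {verb}; 4:rairzreek {verb}; 5:ploulk {noun,conjunction}.
One satisfying assignment: conjunction conjunction verb verb conjunction.
Rule-by-rule: rule 1 holds; rule 2 holds; rule 3 holds.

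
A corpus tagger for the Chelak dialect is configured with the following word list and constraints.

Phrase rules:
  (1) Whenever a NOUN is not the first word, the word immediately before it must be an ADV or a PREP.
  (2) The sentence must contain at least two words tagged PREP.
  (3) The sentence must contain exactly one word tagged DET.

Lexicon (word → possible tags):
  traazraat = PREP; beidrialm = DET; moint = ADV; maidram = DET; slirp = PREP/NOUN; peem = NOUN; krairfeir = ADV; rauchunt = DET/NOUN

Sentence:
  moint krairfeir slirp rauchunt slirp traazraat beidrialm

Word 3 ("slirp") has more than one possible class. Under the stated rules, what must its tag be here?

Candidates per position — 1:moint {ADV}; 2:krairfeir {ADV}; 3:slirp {PREP,NOUN}; 4:rauchunt {DET,NOUN}; 5:slirp {PREP,NOUN}; 6:traazraat {PREP}; 7:beidrialm {DET}.
Position 4: DET is ruled out by rule 3; that leaves NOUN.
Position 5: NOUN is ruled out by rule 1; that leaves PREP.
Position 3: NOUN is ruled out by rule 1; that leaves PREP.
That leaves exactly one tagging: ADV ADV PREP NOUN PREP PREP DET.
Check: rule 1 ✓; rule 2 ✓; rule 3 ✓.

PREP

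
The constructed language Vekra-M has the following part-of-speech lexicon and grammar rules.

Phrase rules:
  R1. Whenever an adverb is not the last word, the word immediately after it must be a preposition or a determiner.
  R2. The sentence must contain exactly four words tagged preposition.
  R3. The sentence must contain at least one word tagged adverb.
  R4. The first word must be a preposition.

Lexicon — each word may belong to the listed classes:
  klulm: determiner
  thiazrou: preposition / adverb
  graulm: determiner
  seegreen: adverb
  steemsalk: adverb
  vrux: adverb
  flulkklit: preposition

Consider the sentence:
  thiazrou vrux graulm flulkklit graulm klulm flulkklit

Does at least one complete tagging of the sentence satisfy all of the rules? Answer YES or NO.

NO

Candidates per position — 1:thiazrou {preposition,adverb}; 2:vrux {adverb}; 3:graulm {determiner}; 4:flulkklit {preposition}; 5:graulm {determiner}; 6:klulm {determiner}; 7:flulkklit {preposition}.
Rule 2 cannot be satisfied by any choice of tags from the lexicon.
So there is no consistent tagging.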